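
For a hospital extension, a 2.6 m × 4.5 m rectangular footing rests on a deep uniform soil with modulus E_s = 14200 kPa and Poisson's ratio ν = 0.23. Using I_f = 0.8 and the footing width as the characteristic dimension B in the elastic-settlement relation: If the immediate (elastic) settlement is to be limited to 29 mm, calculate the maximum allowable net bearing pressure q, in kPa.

q ≈ 209 kPa

S_e = q·B·(1−ν²)/E_s · I_f  ⇒  q = S_e·E_s / (B·(1−ν²)·I_f).
q = 0.029 × 14200 / (2.6 × 0.9471 × 0.8) = 209 kPa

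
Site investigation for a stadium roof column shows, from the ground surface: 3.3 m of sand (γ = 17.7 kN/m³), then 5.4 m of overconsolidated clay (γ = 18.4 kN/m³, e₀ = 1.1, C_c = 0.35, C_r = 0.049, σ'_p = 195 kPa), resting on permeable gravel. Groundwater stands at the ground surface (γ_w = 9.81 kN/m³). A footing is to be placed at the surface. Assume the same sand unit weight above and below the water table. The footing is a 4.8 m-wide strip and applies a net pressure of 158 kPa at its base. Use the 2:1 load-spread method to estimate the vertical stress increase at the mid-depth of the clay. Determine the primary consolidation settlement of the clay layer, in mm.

S_c ≈ 48.5 mm

Mid-depth of clay below the ground surface: z = 3.3 + 5.4/2 = 6 m.
Total vertical stress at mid-clay: σ_v = 17.7×3.3 + 18.4×2.7 = 108.09 kPa.
Pore pressure: u = 9.81×(6 − 0) = 58.86 kPa.
Initial effective stress: σ'_0 = σ_v − u = 108.09 − 58.86 = 49.23 kPa.
Stress increase at mid-clay by the 2:1 spreading method:
Δσ = qB/(B+z) = 158×4.8/(4.8+6) = 70.222 kPa
Final effective stress: σ'_f = 49.23 + 70.222 = 119.45 kPa.
σ'_f = 119.45 ≤ σ'_p = 195 kPa, so the clay remains overconsolidated and only the recompression index applies:
S_c = C_r·H/(1+e₀)·log₁₀(σ'_f/σ'_0) = 0.049×5.4/2.1×log₁₀(119.45/49.23)
    = 0.126 × 0.38496 = 0.0485 m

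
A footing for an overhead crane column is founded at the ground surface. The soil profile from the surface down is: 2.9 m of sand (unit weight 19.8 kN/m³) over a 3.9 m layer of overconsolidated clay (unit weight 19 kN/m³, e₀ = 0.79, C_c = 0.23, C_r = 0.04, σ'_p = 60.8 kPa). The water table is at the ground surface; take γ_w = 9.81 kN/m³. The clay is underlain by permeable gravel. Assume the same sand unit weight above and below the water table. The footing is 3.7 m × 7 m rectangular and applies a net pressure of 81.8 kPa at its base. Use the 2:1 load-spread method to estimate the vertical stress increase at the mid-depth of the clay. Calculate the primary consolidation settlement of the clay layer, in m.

Mid-depth of clay below the ground surface: z = 2.9 + 3.9/2 = 4.85 m.
Total vertical stress at mid-clay: σ_v = 19.8×2.9 + 19×1.95 = 94.47 kPa.
Pore pressure: u = 9.81×(4.85 − 0) = 47.578 kPa.
Initial effective stress: σ'_0 = σ_v − u = 94.47 − 47.578 = 46.892 kPa.
Stress increase at mid-clay by the 2:1 spreading method:
Δσ = qBL/((B+z)(L+z)) = 81.8×3.7×7/((3.7+4.85)(7+4.85)) = 20.911 kPa
Final effective stress: σ'_f = 46.892 + 20.911 = 67.803 kPa.
σ'_f = 67.803 > σ'_p = 60.8 kPa, so the stress path crosses the preconsolidation pressure — recompression up to σ'_p, then virgin compression beyond:
S_c = H/(1+e₀)·[C_r·log₁₀(σ'_p/σ'_0) + C_c·log₁₀(σ'_f/σ'_p)]
    = 3.9/1.79 × [0.04×log₁₀(60.8/46.892) + 0.23×log₁₀(67.803/60.8)]
    = 2.1788 × [0.0045122 + 0.010889] = 0.03356 m

S_c ≈ 0.0336 m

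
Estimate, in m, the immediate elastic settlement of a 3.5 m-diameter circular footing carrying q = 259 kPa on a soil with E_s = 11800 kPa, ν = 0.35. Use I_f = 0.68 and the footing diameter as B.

Immediate (elastic) settlement: S_e = q·B·(1−ν²)/E_s · I_f.
S_e = 259 × 3.5 × (1 − 0.35²) / 11800 × 0.68
    = 259 × 3.5 × 0.8775 / 11800 × 0.68
    = 0.04584 m

S_e ≈ 0.0458 m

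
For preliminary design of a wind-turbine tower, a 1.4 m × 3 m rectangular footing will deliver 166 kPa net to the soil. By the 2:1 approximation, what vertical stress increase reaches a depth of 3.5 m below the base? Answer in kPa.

By the 2:1 method the load spreads at 1 horizontal : 2 vertical, so at depth z the loaded area has grown by z in each plan dimension:
Δσ = qBL/((B+z)(L+z)) = 166×1.4×3/((1.4+3.5)(3+3.5)) = 21.89 kPa

Δσ_z ≈ 21.9 kPa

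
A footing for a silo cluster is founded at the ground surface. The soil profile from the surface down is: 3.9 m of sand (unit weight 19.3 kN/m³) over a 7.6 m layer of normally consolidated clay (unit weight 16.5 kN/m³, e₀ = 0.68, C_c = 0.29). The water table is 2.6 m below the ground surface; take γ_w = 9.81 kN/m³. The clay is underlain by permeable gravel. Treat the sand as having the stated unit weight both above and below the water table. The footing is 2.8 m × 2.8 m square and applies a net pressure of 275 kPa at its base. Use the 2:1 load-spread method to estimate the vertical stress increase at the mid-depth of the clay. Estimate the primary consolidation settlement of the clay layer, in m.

S_c ≈ 0.114 m

Mid-depth of clay below the ground surface: z = 3.9 + 7.6/2 = 7.7 m.
Total vertical stress at mid-clay: σ_v = 19.3×3.9 + 16.5×3.8 = 137.97 kPa.
Pore pressure: u = 9.81×(7.7 − 2.6) = 50.031 kPa.
Initial effective stress: σ'_0 = σ_v − u = 137.97 − 50.031 = 87.939 kPa.
Stress increase at mid-clay by the 2:1 spreading method:
Δσ = qBL/((B+z)(L+z)) = 275×2.8×2.8/((2.8+7.7)(2.8+7.7)) = 19.556 kPa
Final effective stress: σ'_f = σ'_0 + Δσ = 87.939 + 19.556 = 107.49 kPa.
Normally consolidated clay, so the full stress increment lies on the virgin compression line:
S_c = C_c·H/(1+e₀)·log₁₀(σ'_f/σ'_0) = 0.29×7.6/(1+0.68)×log₁₀(107.49/87.939)
    = 1.3119 × 0.087187 = 0.1144 m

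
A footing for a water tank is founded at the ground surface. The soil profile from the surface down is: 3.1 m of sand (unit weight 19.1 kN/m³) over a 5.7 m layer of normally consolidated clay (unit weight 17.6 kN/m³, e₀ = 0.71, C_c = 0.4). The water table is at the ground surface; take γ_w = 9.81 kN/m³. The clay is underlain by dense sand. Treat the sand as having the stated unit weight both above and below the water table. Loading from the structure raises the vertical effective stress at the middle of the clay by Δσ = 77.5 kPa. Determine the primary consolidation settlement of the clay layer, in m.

Mid-depth of clay below the ground surface: z = 3.1 + 5.7/2 = 5.95 m.
Total vertical stress at mid-clay: σ_v = 19.1×3.1 + 17.6×2.85 = 109.37 kPa.
Pore pressure: u = 9.81×(5.95 − 0) = 58.37 kPa.
Initial effective stress: σ'_0 = σ_v − u = 109.37 − 58.37 = 51 kPa.
Final effective stress: σ'_f = σ'_0 + Δσ = 51 + 77.5 = 128.5 kPa.
Normally consolidated clay, so the full stress increment lies on the virgin compression line:
S_c = C_c·H/(1+e₀)·log₁₀(σ'_f/σ'_0) = 0.4×5.7/(1+0.71)×log₁₀(128.5/51)
    = 1.3333 × 0.40133 = 0.5351 m

S_c ≈ 0.535 m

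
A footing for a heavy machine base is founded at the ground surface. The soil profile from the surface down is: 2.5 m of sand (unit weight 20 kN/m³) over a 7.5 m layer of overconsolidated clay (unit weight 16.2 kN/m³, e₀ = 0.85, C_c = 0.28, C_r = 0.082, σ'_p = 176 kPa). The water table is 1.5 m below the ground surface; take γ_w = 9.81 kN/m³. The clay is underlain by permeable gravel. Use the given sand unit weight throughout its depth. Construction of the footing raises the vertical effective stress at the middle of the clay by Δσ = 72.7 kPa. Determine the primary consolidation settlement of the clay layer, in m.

Mid-depth of clay below the ground surface: z = 2.5 + 7.5/2 = 6.25 m.
Total vertical stress at mid-clay: σ_v = 20×2.5 + 16.2×3.75 = 110.75 kPa.
Pore pressure: u = 9.81×(6.25 − 1.5) = 46.598 kPa.
Initial effective stress: σ'_0 = σ_v − u = 110.75 − 46.598 = 64.152 kPa.
Final effective stress: σ'_f = 64.152 + 72.7 = 136.85 kPa.
σ'_f = 136.85 ≤ σ'_p = 176 kPa, so the clay remains overconsolidated and only the recompression index applies:
S_c = C_r·H/(1+e₀)·log₁₀(σ'_f/σ'_0) = 0.082×7.5/1.85×log₁₀(136.85/64.152)
    = 0.33244 × 0.32903 = 0.1094 m

S_c ≈ 0.109 m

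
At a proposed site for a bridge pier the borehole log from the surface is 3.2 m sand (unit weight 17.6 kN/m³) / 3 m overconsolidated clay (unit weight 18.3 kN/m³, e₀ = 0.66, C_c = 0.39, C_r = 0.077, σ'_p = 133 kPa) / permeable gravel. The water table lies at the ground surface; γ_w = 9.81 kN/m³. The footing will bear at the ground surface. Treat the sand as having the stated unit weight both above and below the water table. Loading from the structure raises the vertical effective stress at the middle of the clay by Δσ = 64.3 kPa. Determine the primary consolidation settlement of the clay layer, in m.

S_c ≈ 0.0602 m

Mid-depth of clay below the ground surface: z = 3.2 + 3/2 = 4.7 m.
Total vertical stress at mid-clay: σ_v = 17.6×3.2 + 18.3×1.5 = 83.77 kPa.
Pore pressure: u = 9.81×(4.7 − 0) = 46.107 kPa.
Initial effective stress: σ'_0 = σ_v − u = 83.77 − 46.107 = 37.663 kPa.
Final effective stress: σ'_f = 37.663 + 64.3 = 101.96 kPa.
σ'_f = 101.96 ≤ σ'_p = 133 kPa, so the clay remains overconsolidated and only the recompression index applies:
S_c = C_r·H/(1+e₀)·log₁₀(σ'_f/σ'_0) = 0.077×3/1.66×log₁₀(101.96/37.663)
    = 0.13915 × 0.43251 = 0.06019 m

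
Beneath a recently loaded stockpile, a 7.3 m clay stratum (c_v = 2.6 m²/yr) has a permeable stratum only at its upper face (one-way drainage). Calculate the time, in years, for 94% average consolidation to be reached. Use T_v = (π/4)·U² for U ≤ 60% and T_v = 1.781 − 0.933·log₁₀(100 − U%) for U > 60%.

Drainage path length: H_d = H = 7.3 m (single drainage).
U > 60%: T_v = 1.781 − 0.933·log₁₀(100 − 94) = 1.055.
t = T_v·H_d²/c_v = 1.055×7.3²/2.6 = 21.62 years.

t ≈ 21.6 years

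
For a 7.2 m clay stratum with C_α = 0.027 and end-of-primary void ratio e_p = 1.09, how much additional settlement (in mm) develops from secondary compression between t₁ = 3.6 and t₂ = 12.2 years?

S_s ≈ 49.3 mm

Secondary compression: S_s = C_α·H/(1+e_p)·log₁₀(t₂/t₁)
S_s = 0.027×7.2/(1+1.09)×log₁₀(12.2/3.6)
    = 0.09301 × 0.5301 = 0.0493 m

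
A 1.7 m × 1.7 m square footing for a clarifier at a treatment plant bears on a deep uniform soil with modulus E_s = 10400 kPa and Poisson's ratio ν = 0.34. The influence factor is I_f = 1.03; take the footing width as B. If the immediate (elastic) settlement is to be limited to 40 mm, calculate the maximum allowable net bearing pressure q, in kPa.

q ≈ 269 kPa

S_e = q·B·(1−ν²)/E_s · I_f  ⇒  q = S_e·E_s / (B·(1−ν²)·I_f).
q = 0.04 × 10400 / (1.7 × 0.8844 × 1.03) = 268.6 kPa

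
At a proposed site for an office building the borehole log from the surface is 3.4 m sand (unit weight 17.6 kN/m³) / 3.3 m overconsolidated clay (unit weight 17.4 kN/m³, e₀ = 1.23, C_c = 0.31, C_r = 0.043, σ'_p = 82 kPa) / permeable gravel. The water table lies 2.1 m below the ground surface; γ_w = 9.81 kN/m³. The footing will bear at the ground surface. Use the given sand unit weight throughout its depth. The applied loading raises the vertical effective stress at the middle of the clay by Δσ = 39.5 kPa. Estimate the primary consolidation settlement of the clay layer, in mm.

S_c ≈ 46.6 mm

Mid-depth of clay below the ground surface: z = 3.4 + 3.3/2 = 5.05 m.
Total vertical stress at mid-clay: σ_v = 17.6×3.4 + 17.4×1.65 = 88.55 kPa.
Pore pressure: u = 9.81×(5.05 − 2.1) = 28.94 kPa.
Initial effective stress: σ'_0 = σ_v − u = 88.55 − 28.94 = 59.61 kPa.
Final effective stress: σ'_f = 59.61 + 39.5 = 99.11 kPa.
σ'_f = 99.11 > σ'_p = 82 kPa, so the stress path crosses the preconsolidation pressure — recompression up to σ'_p, then virgin compression beyond:
S_c = H/(1+e₀)·[C_r·log₁₀(σ'_p/σ'_0) + C_c·log₁₀(σ'_f/σ'_p)]
    = 3.3/2.23 × [0.043×log₁₀(82/59.61) + 0.31×log₁₀(99.11/82)]
    = 1.4798 × [0.0059553 + 0.025514] = 0.04657 m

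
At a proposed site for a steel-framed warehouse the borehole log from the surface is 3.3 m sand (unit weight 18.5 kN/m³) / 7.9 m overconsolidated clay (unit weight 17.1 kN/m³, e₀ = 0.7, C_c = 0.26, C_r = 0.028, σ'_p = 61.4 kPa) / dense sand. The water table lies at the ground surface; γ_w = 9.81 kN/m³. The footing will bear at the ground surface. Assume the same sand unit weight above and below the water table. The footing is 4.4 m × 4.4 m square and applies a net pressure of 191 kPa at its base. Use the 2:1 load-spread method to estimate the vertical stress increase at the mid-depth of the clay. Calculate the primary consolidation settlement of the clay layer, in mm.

Mid-depth of clay below the ground surface: z = 3.3 + 7.9/2 = 7.25 m.
Total vertical stress at mid-clay: σ_v = 18.5×3.3 + 17.1×3.95 = 128.59 kPa.
Pore pressure: u = 9.81×(7.25 − 0) = 71.123 kPa.
Initial effective stress: σ'_0 = σ_v − u = 128.59 − 71.123 = 57.467 kPa.
Stress increase at mid-clay by the 2:1 spreading method:
Δσ = qBL/((B+z)(L+z)) = 191×4.4×4.4/((4.4+7.25)(4.4+7.25)) = 27.245 kPa
Final effective stress: σ'_f = 57.467 + 27.245 = 84.712 kPa.
σ'_f = 84.712 > σ'_p = 61.4 kPa, so the stress path crosses the preconsolidation pressure — recompression up to σ'_p, then virgin compression beyond:
S_c = H/(1+e₀)·[C_r·log₁₀(σ'_p/σ'_0) + C_c·log₁₀(σ'_f/σ'_p)]
    = 7.9/1.7 × [0.028×log₁₀(61.4/57.467) + 0.26×log₁₀(84.712/61.4)]
    = 4.6471 × [0.000805 + 0.036342] = 0.1726 m

S_c ≈ 173 mm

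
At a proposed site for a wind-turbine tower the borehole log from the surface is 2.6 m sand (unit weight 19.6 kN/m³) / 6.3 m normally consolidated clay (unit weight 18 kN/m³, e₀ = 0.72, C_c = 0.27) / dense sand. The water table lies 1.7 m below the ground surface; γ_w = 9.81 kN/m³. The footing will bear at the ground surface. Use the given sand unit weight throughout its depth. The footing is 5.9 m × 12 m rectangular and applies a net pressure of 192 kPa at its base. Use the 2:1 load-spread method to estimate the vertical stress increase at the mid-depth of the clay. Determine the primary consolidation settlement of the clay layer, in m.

S_c ≈ 0.291 m

Mid-depth of clay below the ground surface: z = 2.6 + 6.3/2 = 5.75 m.
Total vertical stress at mid-clay: σ_v = 19.6×2.6 + 18×3.15 = 107.66 kPa.
Pore pressure: u = 9.81×(5.75 − 1.7) = 39.73 kPa.
Initial effective stress: σ'_0 = σ_v − u = 107.66 − 39.73 = 67.93 kPa.
Stress increase at mid-clay by the 2:1 spreading method:
Δσ = qBL/((B+z)(L+z)) = 192×5.9×12/((5.9+5.75)(12+5.75)) = 65.737 kPa
Final effective stress: σ'_f = σ'_0 + Δσ = 67.93 + 65.737 = 133.67 kPa.
Normally consolidated clay, so the full stress increment lies on the virgin compression line:
S_c = C_c·H/(1+e₀)·log₁₀(σ'_f/σ'_0) = 0.27×6.3/(1+0.72)×log₁₀(133.67/67.93)
    = 0.98895 × 0.29397 = 0.2907 m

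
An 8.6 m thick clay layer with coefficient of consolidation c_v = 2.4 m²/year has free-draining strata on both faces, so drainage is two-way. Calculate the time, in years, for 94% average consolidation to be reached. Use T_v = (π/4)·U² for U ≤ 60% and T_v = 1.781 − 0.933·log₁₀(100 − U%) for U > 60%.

Drainage path length: H_d = H/2 = 4.3 m (double drainage).
U > 60%: T_v = 1.781 − 0.933·log₁₀(100 − 94) = 1.055.
t = T_v·H_d²/c_v = 1.055×4.3²/2.4 = 8.128 years.

t ≈ 8.13 years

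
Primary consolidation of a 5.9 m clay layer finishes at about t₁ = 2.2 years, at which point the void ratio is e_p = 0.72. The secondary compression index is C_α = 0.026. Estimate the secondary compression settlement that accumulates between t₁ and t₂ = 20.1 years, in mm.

Secondary compression: S_s = C_α·H/(1+e_p)·log₁₀(t₂/t₁)
S_s = 0.026×5.9/(1+0.72)×log₁₀(20.1/2.2)
    = 0.08919 × 0.9608 = 0.08569 m

S_s ≈ 85.7 mm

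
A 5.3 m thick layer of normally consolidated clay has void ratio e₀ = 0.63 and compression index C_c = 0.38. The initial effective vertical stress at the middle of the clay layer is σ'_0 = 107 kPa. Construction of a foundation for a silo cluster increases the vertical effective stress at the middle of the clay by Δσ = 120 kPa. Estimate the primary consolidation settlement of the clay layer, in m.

S_c ≈ 0.404 m

Final effective stress: σ'_f = σ'_0 + Δσ = 107 + 120 = 227 kPa.
Normally consolidated clay, so the full stress increment lies on the virgin compression line:
S_c = C_c·H/(1+e₀)·log₁₀(σ'_f/σ'_0) = 0.38×5.3/(1+0.63)×log₁₀(227/107)
    = 1.2356 × 0.32664 = 0.4036 m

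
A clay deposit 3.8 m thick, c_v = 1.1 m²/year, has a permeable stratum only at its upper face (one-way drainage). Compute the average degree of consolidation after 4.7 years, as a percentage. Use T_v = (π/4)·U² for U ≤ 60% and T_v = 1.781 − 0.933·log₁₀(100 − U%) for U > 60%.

Drainage path length: H_d = H = 3.8 m (single drainage).
T_v = c_v·t/H_d² = 1.1×4.7/3.8² = 0.35803.
T_v = 0.35803 corresponds to the U > 60% branch:
U = 1 − 10^((1.781 − T_v)/0.933)/100 = 0.6649

U ≈ 66.5 %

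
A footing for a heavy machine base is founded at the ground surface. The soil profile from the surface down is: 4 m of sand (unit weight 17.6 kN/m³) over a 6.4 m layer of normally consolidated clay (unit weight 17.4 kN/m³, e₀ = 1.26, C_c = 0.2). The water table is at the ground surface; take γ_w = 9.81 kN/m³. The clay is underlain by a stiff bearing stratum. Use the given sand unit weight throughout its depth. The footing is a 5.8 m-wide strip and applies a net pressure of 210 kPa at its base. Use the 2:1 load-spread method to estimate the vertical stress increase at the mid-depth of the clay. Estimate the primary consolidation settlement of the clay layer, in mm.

Mid-depth of clay below the ground surface: z = 4 + 6.4/2 = 7.2 m.
Total vertical stress at mid-clay: σ_v = 17.6×4 + 17.4×3.2 = 126.08 kPa.
Pore pressure: u = 9.81×(7.2 − 0) = 70.632 kPa.
Initial effective stress: σ'_0 = σ_v − u = 126.08 − 70.632 = 55.448 kPa.
Stress increase at mid-clay by the 2:1 spreading method:
Δσ = qB/(B+z) = 210×5.8/(5.8+7.2) = 93.692 kPa
Final effective stress: σ'_f = σ'_0 + Δσ = 55.448 + 93.692 = 149.14 kPa.
Normally consolidated clay, so the full stress increment lies on the virgin compression line:
S_c = C_c·H/(1+e₀)·log₁₀(σ'_f/σ'_0) = 0.2×6.4/(1+1.26)×log₁₀(149.14/55.448)
    = 0.56637 × 0.42971 = 0.2434 m

S_c ≈ 243 mm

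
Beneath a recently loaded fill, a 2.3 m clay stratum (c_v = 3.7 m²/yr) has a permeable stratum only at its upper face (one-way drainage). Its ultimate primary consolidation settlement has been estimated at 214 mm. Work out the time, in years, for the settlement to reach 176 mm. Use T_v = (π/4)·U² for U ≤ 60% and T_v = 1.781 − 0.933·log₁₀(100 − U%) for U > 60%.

Drainage path length: H_d = H = 2.3 m (single drainage).
U = S(t)/S_ult = 176/214 = 0.8224.
U > 60%: T_v = 1.781 − 0.933·log₁₀(100 − 82.243) = 0.61534.
t = T_v·H_d²/c_v = 0.61534×2.3²/3.7 = 0.8798 years.

t ≈ 0.88 years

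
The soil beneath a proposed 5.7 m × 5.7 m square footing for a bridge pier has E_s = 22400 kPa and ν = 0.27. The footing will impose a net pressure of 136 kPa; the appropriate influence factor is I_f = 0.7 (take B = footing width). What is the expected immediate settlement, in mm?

Immediate (elastic) settlement: S_e = q·B·(1−ν²)/E_s · I_f.
S_e = 136 × 5.7 × (1 − 0.27²) / 22400 × 0.7
    = 136 × 5.7 × 0.9271 / 22400 × 0.7
    = 0.02246 m = 22.46 mm

S_e ≈ 22.5 mm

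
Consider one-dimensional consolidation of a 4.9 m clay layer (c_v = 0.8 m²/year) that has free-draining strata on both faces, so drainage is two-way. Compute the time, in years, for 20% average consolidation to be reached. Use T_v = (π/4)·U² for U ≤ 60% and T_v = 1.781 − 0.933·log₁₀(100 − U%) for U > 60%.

t ≈ 0.236 years

Drainage path length: H_d = H/2 = 2.45 m (double drainage).
U ≤ 60%: T_v = (π/4)·U² = (π/4)×0.2² = 0.031416.
t = T_v·H_d²/c_v = 0.031416×2.45²/0.8 = 0.2357 years.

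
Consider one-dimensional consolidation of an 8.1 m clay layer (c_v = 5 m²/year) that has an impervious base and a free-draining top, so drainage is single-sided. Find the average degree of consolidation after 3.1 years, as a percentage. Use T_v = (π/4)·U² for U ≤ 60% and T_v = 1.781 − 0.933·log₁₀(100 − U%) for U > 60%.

U ≈ 54.8 %

Drainage path length: H_d = H = 8.1 m (single drainage).
T_v = c_v·t/H_d² = 5×3.1/8.1² = 0.23624.
T_v = 0.23624 corresponds to the U ≤ 60% branch:
U = √(4T_v/π) = 0.5484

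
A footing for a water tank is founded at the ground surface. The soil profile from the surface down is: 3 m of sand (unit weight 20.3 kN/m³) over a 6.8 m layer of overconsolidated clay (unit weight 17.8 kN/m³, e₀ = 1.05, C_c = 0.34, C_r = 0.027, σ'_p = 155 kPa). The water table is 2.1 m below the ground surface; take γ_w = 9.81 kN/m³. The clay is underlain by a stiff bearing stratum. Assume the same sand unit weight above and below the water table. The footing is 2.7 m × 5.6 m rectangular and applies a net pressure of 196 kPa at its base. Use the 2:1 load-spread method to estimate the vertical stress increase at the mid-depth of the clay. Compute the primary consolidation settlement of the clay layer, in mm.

Mid-depth of clay below the ground surface: z = 3 + 6.8/2 = 6.4 m.
Total vertical stress at mid-clay: σ_v = 20.3×3 + 17.8×3.4 = 121.42 kPa.
Pore pressure: u = 9.81×(6.4 − 2.1) = 42.183 kPa.
Initial effective stress: σ'_0 = σ_v − u = 121.42 − 42.183 = 79.237 kPa.
Stress increase at mid-clay by the 2:1 spreading method:
Δσ = qBL/((B+z)(L+z)) = 196×2.7×5.6/((2.7+6.4)(5.6+6.4)) = 27.138 kPa
Final effective stress: σ'_f = 79.237 + 27.138 = 106.38 kPa.
σ'_f = 106.38 ≤ σ'_p = 155 kPa, so the clay remains overconsolidated and only the recompression index applies:
S_c = C_r·H/(1+e₀)·log₁₀(σ'_f/σ'_0) = 0.027×6.8/2.05×log₁₀(106.38/79.237)
    = 0.089562 × 0.12793 = 0.01146 m

S_c ≈ 11.5 mm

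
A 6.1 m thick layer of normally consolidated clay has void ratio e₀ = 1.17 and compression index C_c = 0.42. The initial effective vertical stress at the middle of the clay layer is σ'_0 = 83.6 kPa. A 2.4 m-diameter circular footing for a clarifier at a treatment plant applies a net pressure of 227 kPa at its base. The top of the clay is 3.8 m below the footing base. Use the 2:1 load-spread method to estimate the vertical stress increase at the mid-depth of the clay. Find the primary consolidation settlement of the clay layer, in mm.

S_c ≈ 86.1 mm

Mid-depth of clay below the footing base: z = 3.8 + 6.1/2 = 6.85 m.
Stress increase at mid-clay by the 2:1 spreading method:
Δσ ≈ qD²/(D+z)² = 227×2.4²/(2.4+6.85)² = 15.281 kPa
Final effective stress: σ'_f = σ'_0 + Δσ = 83.6 + 15.281 = 98.881 kPa.
Normally consolidated clay, so the full stress increment lies on the virgin compression line:
S_c = C_c·H/(1+e₀)·log₁₀(σ'_f/σ'_0) = 0.42×6.1/(1+1.17)×log₁₀(98.881/83.6)
    = 1.1806 × 0.072907 = 0.08607 m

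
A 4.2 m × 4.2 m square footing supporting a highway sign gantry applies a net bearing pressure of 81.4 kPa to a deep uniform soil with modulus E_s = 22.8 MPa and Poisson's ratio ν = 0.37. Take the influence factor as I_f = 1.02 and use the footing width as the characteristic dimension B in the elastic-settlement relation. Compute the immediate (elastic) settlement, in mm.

S_e ≈ 13.2 mm

Immediate (elastic) settlement: S_e = q·B·(1−ν²)/E_s · I_f.
E_s = 22.8 MPa = 22800 kPa.
S_e = 81.4 × 4.2 × (1 − 0.37²) / 22800 × 1.02
    = 81.4 × 4.2 × 0.8631 / 22800 × 1.02
    = 0.0132 m = 13.2 mm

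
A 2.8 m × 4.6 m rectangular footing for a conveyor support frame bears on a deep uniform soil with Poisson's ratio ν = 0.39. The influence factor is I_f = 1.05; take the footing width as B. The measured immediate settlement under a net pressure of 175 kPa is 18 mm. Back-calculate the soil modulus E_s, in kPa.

E_s ≈ 24200 kPa

S_e = q·B·(1−ν²)/E_s · I_f  ⇒  E_s = q·B·(1−ν²)·I_f / S_e.
E_s = 175 × 2.8 × 0.8479 × 1.05 / 0.018 = 24240 kPa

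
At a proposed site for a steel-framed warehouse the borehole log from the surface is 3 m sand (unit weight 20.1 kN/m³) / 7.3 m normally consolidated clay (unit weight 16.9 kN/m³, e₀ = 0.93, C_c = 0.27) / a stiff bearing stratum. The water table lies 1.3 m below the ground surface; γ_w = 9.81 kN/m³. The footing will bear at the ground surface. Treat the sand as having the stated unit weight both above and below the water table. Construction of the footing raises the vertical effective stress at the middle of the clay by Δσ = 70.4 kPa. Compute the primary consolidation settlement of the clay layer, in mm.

Mid-depth of clay below the ground surface: z = 3 + 7.3/2 = 6.65 m.
Total vertical stress at mid-clay: σ_v = 20.1×3 + 16.9×3.65 = 121.98 kPa.
Pore pressure: u = 9.81×(6.65 − 1.3) = 52.483 kPa.
Initial effective stress: σ'_0 = σ_v − u = 121.98 − 52.483 = 69.497 kPa.
Final effective stress: σ'_f = σ'_0 + Δσ = 69.497 + 70.4 = 139.9 kPa.
Normally consolidated clay, so the full stress increment lies on the virgin compression line:
S_c = C_c·H/(1+e₀)·log₁₀(σ'_f/σ'_0) = 0.27×7.3/(1+0.93)×log₁₀(139.9/69.497)
    = 1.0212 × 0.30385 = 0.3103 m

S_c ≈ 310 mm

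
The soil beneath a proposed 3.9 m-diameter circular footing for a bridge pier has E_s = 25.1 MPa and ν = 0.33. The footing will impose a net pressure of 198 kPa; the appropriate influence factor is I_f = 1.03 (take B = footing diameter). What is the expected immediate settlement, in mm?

S_e ≈ 28.2 mm

Immediate (elastic) settlement: S_e = q·B·(1−ν²)/E_s · I_f.
E_s = 25.1 MPa = 25100 kPa.
S_e = 198 × 3.9 × (1 − 0.33²) / 25100 × 1.03
    = 198 × 3.9 × 0.8911 / 25100 × 1.03
    = 0.02824 m = 28.24 mm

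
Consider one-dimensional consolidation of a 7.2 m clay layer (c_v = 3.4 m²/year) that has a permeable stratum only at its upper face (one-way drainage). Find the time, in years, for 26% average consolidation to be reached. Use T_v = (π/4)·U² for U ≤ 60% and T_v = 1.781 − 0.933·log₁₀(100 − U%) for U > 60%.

t ≈ 0.81 years

Drainage path length: H_d = H = 7.2 m (single drainage).
U ≤ 60%: T_v = (π/4)·U² = (π/4)×0.26² = 0.053093.
t = T_v·H_d²/c_v = 0.053093×7.2²/3.4 = 0.8095 years.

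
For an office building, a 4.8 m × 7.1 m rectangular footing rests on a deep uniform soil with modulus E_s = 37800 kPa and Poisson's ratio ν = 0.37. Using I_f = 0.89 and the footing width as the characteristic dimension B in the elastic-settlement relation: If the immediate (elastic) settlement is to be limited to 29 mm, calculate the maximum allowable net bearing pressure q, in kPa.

q ≈ 297 kPa

S_e = q·B·(1−ν²)/E_s · I_f  ⇒  q = S_e·E_s / (B·(1−ν²)·I_f).
q = 0.029 × 37800 / (4.8 × 0.8631 × 0.89) = 297.3 kPa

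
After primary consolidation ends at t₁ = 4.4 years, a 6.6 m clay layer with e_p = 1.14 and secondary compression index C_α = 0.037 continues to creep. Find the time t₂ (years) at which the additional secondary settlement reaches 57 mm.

S_s = C_α·H/(1+e_p)·log₁₀(t₂/t₁) ⇒ log₁₀(t₂/t₁) = S_s·(1+e_p)/(C_α·H).
log₁₀(t₂/t₁) = 0.057 × (1+1.14) / (0.037×6.6) = 0.4995
t₂ = t₁ × 10^0.4995 = 4.4 × 3.159 = 13.9 years

t₂ ≈ 13.9 years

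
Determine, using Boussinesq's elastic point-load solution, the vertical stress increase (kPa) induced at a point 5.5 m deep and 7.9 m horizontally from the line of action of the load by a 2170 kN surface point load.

Boussinesq vertical stress below a point load on an elastic half-space:
Δσ_z = 3P/(2πz²) · [1 + (r/z)²]^(−5/2)
r/z = 7.9/5.5 = 1.4364; [1+(r/z)²]^(−5/2) = 0.060895.
Δσ_z = 3×2170/(2π×5.5²) × 0.060895 = 34.251 × 0.060895 = 2.086 kPa

Δσ_z ≈ 2.09 kPa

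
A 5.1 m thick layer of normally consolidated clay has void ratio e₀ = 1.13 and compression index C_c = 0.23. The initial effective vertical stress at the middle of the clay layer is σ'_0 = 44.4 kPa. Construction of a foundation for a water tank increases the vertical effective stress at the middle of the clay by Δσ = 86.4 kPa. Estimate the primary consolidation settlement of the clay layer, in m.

Final effective stress: σ'_f = σ'_0 + Δσ = 44.4 + 86.4 = 130.8 kPa.
Normally consolidated clay, so the full stress increment lies on the virgin compression line:
S_c = C_c·H/(1+e₀)·log₁₀(σ'_f/σ'_0) = 0.23×5.1/(1+1.13)×log₁₀(130.8/44.4)
    = 0.5507 × 0.46922 = 0.2584 m

S_c ≈ 0.258 m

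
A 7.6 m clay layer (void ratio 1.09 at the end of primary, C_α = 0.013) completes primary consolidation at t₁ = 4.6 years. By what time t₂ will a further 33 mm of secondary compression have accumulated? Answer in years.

S_s = C_α·H/(1+e_p)·log₁₀(t₂/t₁) ⇒ log₁₀(t₂/t₁) = S_s·(1+e_p)/(C_α·H).
log₁₀(t₂/t₁) = 0.033 × (1+1.09) / (0.013×7.6) = 0.6981
t₂ = t₁ × 10^0.6981 = 4.6 × 4.99 = 22.95 years

t₂ ≈ 23 years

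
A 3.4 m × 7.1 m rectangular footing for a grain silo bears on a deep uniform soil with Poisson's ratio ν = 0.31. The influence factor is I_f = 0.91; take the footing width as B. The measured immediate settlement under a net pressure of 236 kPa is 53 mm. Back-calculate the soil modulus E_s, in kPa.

S_e = q·B·(1−ν²)/E_s · I_f  ⇒  E_s = q·B·(1−ν²)·I_f / S_e.
E_s = 236 × 3.4 × 0.9039 × 0.91 / 0.053 = 12450 kPa

E_s ≈ 12500 kPa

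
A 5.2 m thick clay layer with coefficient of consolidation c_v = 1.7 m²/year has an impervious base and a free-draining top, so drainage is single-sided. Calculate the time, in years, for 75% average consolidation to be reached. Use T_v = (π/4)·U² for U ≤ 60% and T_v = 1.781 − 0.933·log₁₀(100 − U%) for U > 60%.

Drainage path length: H_d = H = 5.2 m (single drainage).
U > 60%: T_v = 1.781 − 0.933·log₁₀(100 − 75) = 0.47672.
t = T_v·H_d²/c_v = 0.47672×5.2²/1.7 = 7.583 years.

t ≈ 7.58 years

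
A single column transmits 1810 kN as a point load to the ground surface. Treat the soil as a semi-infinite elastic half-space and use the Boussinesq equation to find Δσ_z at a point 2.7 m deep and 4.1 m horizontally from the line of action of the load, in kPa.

Δσ_z ≈ 5.97 kPa

Boussinesq vertical stress below a point load on an elastic half-space:
Δσ_z = 3P/(2πz²) · [1 + (r/z)²]^(−5/2)
r/z = 4.1/2.7 = 1.5185; [1+(r/z)²]^(−5/2) = 0.050324.
Δσ_z = 3×1810/(2π×2.7²) × 0.050324 = 118.55 × 0.050324 = 5.966 kPa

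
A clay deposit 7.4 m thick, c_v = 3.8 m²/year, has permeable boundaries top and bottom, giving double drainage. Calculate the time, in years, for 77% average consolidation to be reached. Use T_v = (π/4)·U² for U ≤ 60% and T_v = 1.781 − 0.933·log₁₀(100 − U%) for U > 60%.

Drainage path length: H_d = H/2 = 3.7 m (double drainage).
U > 60%: T_v = 1.781 − 0.933·log₁₀(100 − 77) = 0.51051.
t = T_v·H_d²/c_v = 0.51051×3.7²/3.8 = 1.839 years.

t ≈ 1.84 years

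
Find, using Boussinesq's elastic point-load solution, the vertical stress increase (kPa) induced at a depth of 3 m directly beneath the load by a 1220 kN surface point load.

Boussinesq vertical stress below a point load on an elastic half-space:
Δσ_z = 3P/(2πz²) · [1 + (r/z)²]^(−5/2)
r/z = 0/3 = 0; [1+(r/z)²]^(−5/2) = 1.
Δσ_z = 3×1220/(2π×3²) × 1 = 64.723 × 1 = 64.72 kPa

Δσ_z ≈ 64.7 kPa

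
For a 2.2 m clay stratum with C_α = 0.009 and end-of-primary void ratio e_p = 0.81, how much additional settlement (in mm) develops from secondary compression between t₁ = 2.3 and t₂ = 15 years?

S_s ≈ 8.91 mm

Secondary compression: S_s = C_α·H/(1+e_p)·log₁₀(t₂/t₁)
S_s = 0.009×2.2/(1+0.81)×log₁₀(15/2.3)
    = 0.01094 × 0.8144 = 0.008909 m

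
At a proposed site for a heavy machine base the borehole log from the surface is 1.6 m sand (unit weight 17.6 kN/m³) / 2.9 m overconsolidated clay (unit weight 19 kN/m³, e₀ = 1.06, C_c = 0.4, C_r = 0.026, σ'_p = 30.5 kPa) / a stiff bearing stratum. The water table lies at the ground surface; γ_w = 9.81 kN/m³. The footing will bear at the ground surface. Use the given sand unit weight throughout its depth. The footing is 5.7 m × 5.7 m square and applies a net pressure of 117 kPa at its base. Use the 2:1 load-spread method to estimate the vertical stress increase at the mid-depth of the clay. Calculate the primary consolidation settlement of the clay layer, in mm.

S_c ≈ 224 mm

Mid-depth of clay below the ground surface: z = 1.6 + 2.9/2 = 3.05 m.
Total vertical stress at mid-clay: σ_v = 17.6×1.6 + 19×1.45 = 55.71 kPa.
Pore pressure: u = 9.81×(3.05 − 0) = 29.921 kPa.
Initial effective stress: σ'_0 = σ_v − u = 55.71 − 29.921 = 25.789 kPa.
Stress increase at mid-clay by the 2:1 spreading method:
Δσ = qBL/((B+z)(L+z)) = 117×5.7×5.7/((5.7+3.05)(5.7+3.05)) = 49.65 kPa
Final effective stress: σ'_f = 25.789 + 49.65 = 75.439 kPa.
σ'_f = 75.439 > σ'_p = 30.5 kPa, so the stress path crosses the preconsolidation pressure — recompression up to σ'_p, then virgin compression beyond:
S_c = H/(1+e₀)·[C_r·log₁₀(σ'_p/σ'_0) + C_c·log₁₀(σ'_f/σ'_p)]
    = 2.9/2.06 × [0.026×log₁₀(30.5/25.789) + 0.4×log₁₀(75.439/30.5)]
    = 1.4078 × [0.0018945 + 0.15732] = 0.2241 m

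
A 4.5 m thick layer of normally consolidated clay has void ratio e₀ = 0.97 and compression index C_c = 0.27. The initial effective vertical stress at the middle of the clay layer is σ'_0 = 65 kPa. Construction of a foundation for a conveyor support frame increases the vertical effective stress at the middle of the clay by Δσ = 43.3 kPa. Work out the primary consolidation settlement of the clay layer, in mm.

S_c ≈ 137 mm

Final effective stress: σ'_f = σ'_0 + Δσ = 65 + 43.3 = 108.3 kPa.
Normally consolidated clay, so the full stress increment lies on the virgin compression line:
S_c = C_c·H/(1+e₀)·log₁₀(σ'_f/σ'_0) = 0.27×4.5/(1+0.97)×log₁₀(108.3/65)
    = 0.61675 × 0.22172 = 0.1367 m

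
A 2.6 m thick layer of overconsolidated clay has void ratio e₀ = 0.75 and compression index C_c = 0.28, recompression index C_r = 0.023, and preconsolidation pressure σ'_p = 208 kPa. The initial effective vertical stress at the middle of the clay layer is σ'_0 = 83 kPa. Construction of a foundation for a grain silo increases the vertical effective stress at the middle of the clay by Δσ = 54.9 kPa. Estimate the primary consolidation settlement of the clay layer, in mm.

S_c ≈ 7.53 mm

Final effective stress: σ'_f = 83 + 54.9 = 137.9 kPa.
σ'_f = 137.9 ≤ σ'_p = 208 kPa, so the clay remains overconsolidated and only the recompression index applies:
S_c = C_r·H/(1+e₀)·log₁₀(σ'_f/σ'_0) = 0.023×2.6/1.75×log₁₀(137.9/83)
    = 0.034171 × 0.22049 = 0.007534 m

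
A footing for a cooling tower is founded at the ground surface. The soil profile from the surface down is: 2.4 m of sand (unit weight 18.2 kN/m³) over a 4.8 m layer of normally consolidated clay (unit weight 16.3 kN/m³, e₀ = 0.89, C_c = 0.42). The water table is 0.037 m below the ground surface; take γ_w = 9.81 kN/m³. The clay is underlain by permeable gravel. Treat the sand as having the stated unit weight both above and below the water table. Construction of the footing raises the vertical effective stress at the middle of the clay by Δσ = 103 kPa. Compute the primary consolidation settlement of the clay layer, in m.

S_c ≈ 0.625 m

Mid-depth of clay below the ground surface: z = 2.4 + 4.8/2 = 4.8 m.
Total vertical stress at mid-clay: σ_v = 18.2×2.4 + 16.3×2.4 = 82.8 kPa.
Pore pressure: u = 9.81×(4.8 − 0.037) = 46.725 kPa.
Initial effective stress: σ'_0 = σ_v − u = 82.8 − 46.725 = 36.075 kPa.
Final effective stress: σ'_f = σ'_0 + Δσ = 36.075 + 103 = 139.07 kPa.
Normally consolidated clay, so the full stress increment lies on the virgin compression line:
S_c = C_c·H/(1+e₀)·log₁₀(σ'_f/σ'_0) = 0.42×4.8/(1+0.89)×log₁₀(139.07/36.075)
    = 1.0667 × 0.58603 = 0.6251 m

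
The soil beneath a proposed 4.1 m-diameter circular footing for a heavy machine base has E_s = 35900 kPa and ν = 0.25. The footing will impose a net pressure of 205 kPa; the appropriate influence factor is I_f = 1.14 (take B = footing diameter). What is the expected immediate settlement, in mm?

Immediate (elastic) settlement: S_e = q·B·(1−ν²)/E_s · I_f.
S_e = 205 × 4.1 × (1 − 0.25²) / 35900 × 1.14
    = 205 × 4.1 × 0.9375 / 35900 × 1.14
    = 0.02502 m = 25.02 mm

S_e ≈ 25 mm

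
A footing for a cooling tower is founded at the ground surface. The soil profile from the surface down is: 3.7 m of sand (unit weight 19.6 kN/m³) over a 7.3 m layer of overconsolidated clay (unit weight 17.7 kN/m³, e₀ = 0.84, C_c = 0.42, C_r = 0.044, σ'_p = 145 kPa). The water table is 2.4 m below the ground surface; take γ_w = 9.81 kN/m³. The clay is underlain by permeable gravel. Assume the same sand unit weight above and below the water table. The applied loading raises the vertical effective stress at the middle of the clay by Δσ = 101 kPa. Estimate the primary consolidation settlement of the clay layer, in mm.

Mid-depth of clay below the ground surface: z = 3.7 + 7.3/2 = 7.35 m.
Total vertical stress at mid-clay: σ_v = 19.6×3.7 + 17.7×3.65 = 137.12 kPa.
Pore pressure: u = 9.81×(7.35 − 2.4) = 48.56 kPa.
Initial effective stress: σ'_0 = σ_v − u = 137.12 − 48.56 = 88.56 kPa.
Final effective stress: σ'_f = 88.56 + 101 = 189.56 kPa.
σ'_f = 189.56 > σ'_p = 145 kPa, so the stress path crosses the preconsolidation pressure — recompression up to σ'_p, then virgin compression beyond:
S_c = H/(1+e₀)·[C_r·log₁₀(σ'_p/σ'_0) + C_c·log₁₀(σ'_f/σ'_p)]
    = 7.3/1.84 × [0.044×log₁₀(145/88.56) + 0.42×log₁₀(189.56/145)]
    = 3.9674 × [0.0094217 + 0.048879] = 0.2313 m

S_c ≈ 231 mm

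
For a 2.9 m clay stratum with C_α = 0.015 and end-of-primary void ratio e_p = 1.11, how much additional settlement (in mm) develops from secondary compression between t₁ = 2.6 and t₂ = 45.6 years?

S_s ≈ 25.6 mm

Secondary compression: S_s = C_α·H/(1+e_p)·log₁₀(t₂/t₁)
S_s = 0.015×2.9/(1+1.11)×log₁₀(45.6/2.6)
    = 0.02062 × 1.244 = 0.02565 m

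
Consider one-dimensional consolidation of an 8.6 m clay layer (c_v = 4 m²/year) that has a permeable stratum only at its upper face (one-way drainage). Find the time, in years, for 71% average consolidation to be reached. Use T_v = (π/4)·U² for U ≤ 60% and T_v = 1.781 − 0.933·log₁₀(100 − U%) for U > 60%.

Drainage path length: H_d = H = 8.6 m (single drainage).
U > 60%: T_v = 1.781 − 0.933·log₁₀(100 − 71) = 0.41658.
t = T_v·H_d²/c_v = 0.41658×8.6²/4 = 7.703 years.

t ≈ 7.7 years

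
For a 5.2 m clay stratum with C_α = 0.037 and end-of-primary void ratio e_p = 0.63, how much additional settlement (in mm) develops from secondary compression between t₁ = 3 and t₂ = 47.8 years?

S_s ≈ 142 mm

Secondary compression: S_s = C_α·H/(1+e_p)·log₁₀(t₂/t₁)
S_s = 0.037×5.2/(1+0.63)×log₁₀(47.8/3)
    = 0.118 × 1.202 = 0.1419 m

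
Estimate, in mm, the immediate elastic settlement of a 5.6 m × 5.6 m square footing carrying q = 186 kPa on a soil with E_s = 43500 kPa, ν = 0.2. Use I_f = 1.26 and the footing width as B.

Immediate (elastic) settlement: S_e = q·B·(1−ν²)/E_s · I_f.
S_e = 186 × 5.6 × (1 − 0.2²) / 43500 × 1.26
    = 186 × 5.6 × 0.96 / 43500 × 1.26
    = 0.02896 m = 28.96 mm

S_e ≈ 29 mm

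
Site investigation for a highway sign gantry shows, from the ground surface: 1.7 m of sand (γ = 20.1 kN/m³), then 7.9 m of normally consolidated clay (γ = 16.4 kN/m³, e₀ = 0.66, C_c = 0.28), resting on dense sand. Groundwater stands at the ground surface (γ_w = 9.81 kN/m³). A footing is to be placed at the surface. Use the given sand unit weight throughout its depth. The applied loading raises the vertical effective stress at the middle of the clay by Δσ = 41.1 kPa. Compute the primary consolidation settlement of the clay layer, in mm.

Mid-depth of clay below the ground surface: z = 1.7 + 7.9/2 = 5.65 m.
Total vertical stress at mid-clay: σ_v = 20.1×1.7 + 16.4×3.95 = 98.95 kPa.
Pore pressure: u = 9.81×(5.65 − 0) = 55.427 kPa.
Initial effective stress: σ'_0 = σ_v − u = 98.95 − 55.427 = 43.523 kPa.
Final effective stress: σ'_f = σ'_0 + Δσ = 43.523 + 41.1 = 84.623 kPa.
Normally consolidated clay, so the full stress increment lies on the virgin compression line:
S_c = C_c·H/(1+e₀)·log₁₀(σ'_f/σ'_0) = 0.28×7.9/(1+0.66)×log₁₀(84.623/43.523)
    = 1.3325 × 0.28877 = 0.3848 m

S_c ≈ 385 mm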